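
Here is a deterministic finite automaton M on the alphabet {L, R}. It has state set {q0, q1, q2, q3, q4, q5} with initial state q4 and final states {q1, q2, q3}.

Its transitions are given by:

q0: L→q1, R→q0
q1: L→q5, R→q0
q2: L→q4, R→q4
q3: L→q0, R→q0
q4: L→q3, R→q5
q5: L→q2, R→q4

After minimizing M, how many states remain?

P0 = {q1,q2,q3} | {q0,q4,q5}.
No further refinement is possible. Final partition (2 blocks): {q1,q2,q3} | {q0,q4,q5}.

2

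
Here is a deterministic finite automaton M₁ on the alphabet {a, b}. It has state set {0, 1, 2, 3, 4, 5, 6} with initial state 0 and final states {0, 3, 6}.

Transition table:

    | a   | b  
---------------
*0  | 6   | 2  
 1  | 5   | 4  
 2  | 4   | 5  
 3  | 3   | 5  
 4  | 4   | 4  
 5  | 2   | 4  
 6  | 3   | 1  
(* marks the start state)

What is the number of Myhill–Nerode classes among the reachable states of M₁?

2

All states are reachable from the start state.
P0 = {0,3,6} | {1,2,4,5}.
The partition is now stable with 2 blocks: {0,3,6} | {1,2,4,5}.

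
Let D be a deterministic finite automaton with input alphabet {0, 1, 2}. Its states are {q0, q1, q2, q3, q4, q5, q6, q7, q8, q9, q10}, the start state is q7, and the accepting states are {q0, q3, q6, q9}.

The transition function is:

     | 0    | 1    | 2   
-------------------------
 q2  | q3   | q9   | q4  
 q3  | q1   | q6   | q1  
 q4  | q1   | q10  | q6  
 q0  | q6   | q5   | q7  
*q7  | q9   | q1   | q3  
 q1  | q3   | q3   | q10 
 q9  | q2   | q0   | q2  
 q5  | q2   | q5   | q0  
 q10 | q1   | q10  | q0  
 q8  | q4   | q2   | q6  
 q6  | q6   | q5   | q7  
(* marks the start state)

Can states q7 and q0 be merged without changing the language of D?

First remove the unreachable states {q8}; 10 states remain.
Initial partition by acceptance: {q0,q3,q6,q9} | {q1,q2,q4,q5,q7,q10}.
Split {q0,q3,q6,q9} by δ(·,0) → {q0,q6} and {q3,q9}.
Split {q1,q2,q4,q5,q7,q10} by δ(·,0) → {q1,q2,q7} and {q4,q5,q10}.
Split {q1,q2,q7} by δ(·,1) → {q1,q2} and {q7}.
The partition is now stable with 5 blocks: {q0,q6} | {q1,q2} | {q3,q9} | {q4,q5,q10} | {q7}.
q7 and q0 end up in different blocks, so they are distinguishable. For instance, the string 'ε' is accepted from only q0.

No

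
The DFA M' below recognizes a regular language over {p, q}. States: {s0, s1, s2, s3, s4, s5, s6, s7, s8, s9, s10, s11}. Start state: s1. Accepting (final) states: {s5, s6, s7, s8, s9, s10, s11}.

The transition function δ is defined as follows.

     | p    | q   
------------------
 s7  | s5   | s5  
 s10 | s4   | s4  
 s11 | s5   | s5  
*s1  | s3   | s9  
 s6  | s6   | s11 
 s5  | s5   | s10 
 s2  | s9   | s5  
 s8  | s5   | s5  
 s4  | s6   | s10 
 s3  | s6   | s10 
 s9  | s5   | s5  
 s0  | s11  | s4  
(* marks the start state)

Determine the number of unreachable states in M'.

4

No path from s1 leads to s0, s2, s7, s8; the other 8 states are all reachable.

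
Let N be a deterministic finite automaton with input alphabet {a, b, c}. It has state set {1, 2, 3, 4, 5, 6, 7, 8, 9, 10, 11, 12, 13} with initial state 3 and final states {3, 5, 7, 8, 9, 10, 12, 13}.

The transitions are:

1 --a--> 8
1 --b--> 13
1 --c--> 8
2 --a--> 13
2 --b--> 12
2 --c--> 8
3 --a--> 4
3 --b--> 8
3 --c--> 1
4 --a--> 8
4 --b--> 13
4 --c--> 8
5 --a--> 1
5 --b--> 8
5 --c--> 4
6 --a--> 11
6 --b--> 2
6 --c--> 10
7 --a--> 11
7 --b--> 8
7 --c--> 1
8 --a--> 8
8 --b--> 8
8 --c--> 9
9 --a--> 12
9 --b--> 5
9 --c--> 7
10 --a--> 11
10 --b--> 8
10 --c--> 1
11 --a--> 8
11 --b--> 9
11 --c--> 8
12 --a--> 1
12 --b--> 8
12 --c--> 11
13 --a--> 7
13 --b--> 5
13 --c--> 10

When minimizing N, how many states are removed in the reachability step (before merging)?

2

Starting at 3 and following transitions, the reachable set is {1, 3, 4, 5, 7, 8, 9, 10, 11, 12, 13}. That leaves 2, 6 unreachable — 2 in total.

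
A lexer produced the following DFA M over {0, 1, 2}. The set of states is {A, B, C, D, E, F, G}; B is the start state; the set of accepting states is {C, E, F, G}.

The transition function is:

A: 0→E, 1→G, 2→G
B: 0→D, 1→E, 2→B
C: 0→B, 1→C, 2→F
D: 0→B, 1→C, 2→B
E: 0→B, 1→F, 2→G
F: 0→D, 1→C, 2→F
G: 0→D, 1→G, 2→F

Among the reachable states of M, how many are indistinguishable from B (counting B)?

First remove the unreachable states {A}; 6 states remain.
Start with accepting vs non-accepting: {C,E,F,G} | {B,D}.
The partition is now stable with 2 blocks: {C,E,F,G} | {B,D}.
State B belongs to the block {B,D}, which has 2 states.

2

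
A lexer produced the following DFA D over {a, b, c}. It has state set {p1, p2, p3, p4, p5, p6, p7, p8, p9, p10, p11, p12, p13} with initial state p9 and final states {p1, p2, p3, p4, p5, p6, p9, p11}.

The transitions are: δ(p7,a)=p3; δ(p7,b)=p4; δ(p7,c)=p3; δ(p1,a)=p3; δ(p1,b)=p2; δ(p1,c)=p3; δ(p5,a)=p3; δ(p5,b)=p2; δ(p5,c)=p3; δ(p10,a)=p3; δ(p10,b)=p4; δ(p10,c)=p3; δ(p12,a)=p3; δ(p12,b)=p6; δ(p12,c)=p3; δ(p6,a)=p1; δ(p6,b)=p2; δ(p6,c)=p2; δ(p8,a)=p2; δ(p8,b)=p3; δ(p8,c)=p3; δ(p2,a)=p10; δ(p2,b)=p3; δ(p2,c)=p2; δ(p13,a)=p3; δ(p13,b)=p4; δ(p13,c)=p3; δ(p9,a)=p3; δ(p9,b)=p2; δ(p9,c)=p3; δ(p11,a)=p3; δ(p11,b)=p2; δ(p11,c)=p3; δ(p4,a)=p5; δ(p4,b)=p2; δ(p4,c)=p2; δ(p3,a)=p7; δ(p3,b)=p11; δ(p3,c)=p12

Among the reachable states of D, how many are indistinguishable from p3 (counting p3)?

First remove the unreachable states {p8,p13}; 11 states remain.
P0 = {p1,p2,p3,p4,p5,p6,p9,p11} | {p7,p10,p12}.
On input a, block {p1,p2,p3,p4,p5,p6,p9,p11} splits into {p1,p4,p5,p6,p9,p11} and {p2,p3}.
On input a, block {p1,p4,p5,p6,p9,p11} splits into {p1,p5,p9,p11} and {p4,p6}.
On input b, block {p2,p3} splits into {p2} and {p3}.
The partition is now stable with 5 blocks: {p1,p5,p9,p11} | {p7,p10,p12} | {p2} | {p4,p6} | {p3}.
The equivalence class containing p3 is {p3}, of size 1.

1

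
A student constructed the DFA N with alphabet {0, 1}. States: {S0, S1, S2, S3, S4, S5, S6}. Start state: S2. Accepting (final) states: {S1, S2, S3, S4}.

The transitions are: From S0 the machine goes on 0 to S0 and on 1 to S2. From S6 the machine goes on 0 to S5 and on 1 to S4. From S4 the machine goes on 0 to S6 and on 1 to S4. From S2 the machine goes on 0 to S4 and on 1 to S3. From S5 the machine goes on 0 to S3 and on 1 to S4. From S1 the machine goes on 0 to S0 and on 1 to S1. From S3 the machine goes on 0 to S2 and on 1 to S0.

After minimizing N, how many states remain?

First remove the unreachable states {S1}; 6 states remain.
Initial partition by acceptance: {S2,S3,S4} | {S0,S5,S6}.
Refine {S2,S3,S4} on symbol 0: members go to different blocks, giving {S2,S3} and {S4}.
Split {S2,S3} by δ(·,0) → {S2} and {S3}.
Refine {S0,S5,S6} on symbol 0: members go to different blocks, giving {S0,S6} and {S5}.
Refine {S0,S6} on symbol 0: members go to different blocks, giving {S0} and {S6}.
Stable partition: {S2} | {S0} | {S4} | {S3} | {S5} | {S6} — 6 equivalence classes.

6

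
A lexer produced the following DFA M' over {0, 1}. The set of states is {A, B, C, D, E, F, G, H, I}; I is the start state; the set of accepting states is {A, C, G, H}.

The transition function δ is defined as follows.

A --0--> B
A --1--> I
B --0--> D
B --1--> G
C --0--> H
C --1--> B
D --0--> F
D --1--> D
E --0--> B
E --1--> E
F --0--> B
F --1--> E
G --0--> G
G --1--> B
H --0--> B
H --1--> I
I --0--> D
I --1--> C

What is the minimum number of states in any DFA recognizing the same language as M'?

Reachable states from the start: {B,C,D,E,F,G,H,I}. Unreachable: {A} — drop them.
Start with accepting vs non-accepting: {C,G,H} | {B,D,E,F,I}.
Split {C,G,H} by δ(·,0) → {C,G} and {H}.
Refine {C,G} on symbol 0: members go to different blocks, giving {C} and {G}.
On input 1, block {B,D,E,F,I} splits into {D,E,F} and {B} and {I}.
Split {D,E,F} by δ(·,0) → {E,F} and {D}.
Stable partition: {C} | {E,F} | {H} | {G} | {B} | {I} | {D} — 7 equivalence classes.

7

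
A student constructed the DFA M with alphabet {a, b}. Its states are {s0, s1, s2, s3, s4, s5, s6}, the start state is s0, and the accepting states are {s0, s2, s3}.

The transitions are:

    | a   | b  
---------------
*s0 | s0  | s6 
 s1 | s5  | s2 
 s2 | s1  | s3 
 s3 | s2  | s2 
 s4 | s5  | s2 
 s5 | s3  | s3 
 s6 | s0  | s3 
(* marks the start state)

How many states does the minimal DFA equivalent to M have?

States {s4} cannot be reached from the start state, so discard them.
Initial partition by acceptance: {s0,s2,s3} | {s1,s5,s6}.
Split {s0,s2,s3} by δ(·,a) → {s0,s3} and {s2}.
Split {s0,s3} by δ(·,a) → {s0} and {s3}.
On input a, block {s1,s5,s6} splits into {s1} and {s5} and {s6}.
No further refinement is possible. Final partition (6 blocks): {s0} | {s1} | {s2} | {s3} | {s5} | {s6}.

6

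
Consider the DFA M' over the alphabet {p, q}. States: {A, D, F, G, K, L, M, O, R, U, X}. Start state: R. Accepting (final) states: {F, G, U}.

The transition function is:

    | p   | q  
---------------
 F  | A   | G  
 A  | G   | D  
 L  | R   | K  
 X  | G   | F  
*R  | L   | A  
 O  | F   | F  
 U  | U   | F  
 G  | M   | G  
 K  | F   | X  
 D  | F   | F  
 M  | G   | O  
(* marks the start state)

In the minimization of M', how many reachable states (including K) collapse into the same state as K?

First remove the unreachable states {U}; 10 states remain.
P0 = {F,G} | {A,D,K,L,M,O,R,X}.
Split {A,D,K,L,M,O,R,X} by δ(·,p) → {A,D,K,M,O,X} and {L,R}.
Refine {A,D,K,M,O,X} on symbol q: members go to different blocks, giving {D,O,X} and {A,K,M}.
No further refinement is possible. Final partition (4 blocks): {F,G} | {D,O,X} | {L,R} | {A,K,M}.
The equivalence class containing K is {A,K,M}, of size 3.

3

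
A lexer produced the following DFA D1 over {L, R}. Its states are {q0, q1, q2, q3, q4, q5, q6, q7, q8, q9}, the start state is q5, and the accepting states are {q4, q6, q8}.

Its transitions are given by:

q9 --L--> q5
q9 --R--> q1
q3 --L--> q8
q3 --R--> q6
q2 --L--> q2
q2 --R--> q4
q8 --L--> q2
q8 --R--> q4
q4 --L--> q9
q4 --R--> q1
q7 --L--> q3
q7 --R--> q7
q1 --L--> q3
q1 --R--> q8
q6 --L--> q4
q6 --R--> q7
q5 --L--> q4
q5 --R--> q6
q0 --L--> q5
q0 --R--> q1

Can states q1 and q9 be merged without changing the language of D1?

No

First remove the unreachable states {q0}; 9 states remain.
P0 = {q4,q6,q8} | {q1,q2,q3,q5,q7,q9}.
Split {q4,q6,q8} by δ(·,L) → {q4,q8} and {q6}.
Split {q4,q8} by δ(·,R) → {q4} and {q8}.
Refine {q1,q2,q3,q5,q7,q9} on symbol L: members go to different blocks, giving {q1,q2,q7,q9} and {q3} and {q5}.
On input L, block {q1,q2,q7,q9} splits into {q1,q7} and {q2} and {q9}.
Refine {q1,q7} on symbol R: members go to different blocks, giving {q1} and {q7}.
Stable partition: {q4} | {q1} | {q6} | {q8} | {q3} | {q5} | {q2} | {q9} | {q7} — 9 equivalence classes.
q1 and q9 end up in different blocks, so they are distinguishable. For instance, the string 'R' is accepted from only q1.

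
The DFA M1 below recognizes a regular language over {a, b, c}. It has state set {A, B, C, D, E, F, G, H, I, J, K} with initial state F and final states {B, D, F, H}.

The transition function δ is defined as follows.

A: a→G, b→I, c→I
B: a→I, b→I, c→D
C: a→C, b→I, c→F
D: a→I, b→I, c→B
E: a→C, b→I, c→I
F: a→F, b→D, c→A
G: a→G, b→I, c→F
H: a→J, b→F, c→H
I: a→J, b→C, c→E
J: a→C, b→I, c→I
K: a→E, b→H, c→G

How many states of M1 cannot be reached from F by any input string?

Starting at F and following transitions, the reachable set is {A, B, C, D, E, F, G, I, J}. That leaves H, K unreachable — 2 in total.

2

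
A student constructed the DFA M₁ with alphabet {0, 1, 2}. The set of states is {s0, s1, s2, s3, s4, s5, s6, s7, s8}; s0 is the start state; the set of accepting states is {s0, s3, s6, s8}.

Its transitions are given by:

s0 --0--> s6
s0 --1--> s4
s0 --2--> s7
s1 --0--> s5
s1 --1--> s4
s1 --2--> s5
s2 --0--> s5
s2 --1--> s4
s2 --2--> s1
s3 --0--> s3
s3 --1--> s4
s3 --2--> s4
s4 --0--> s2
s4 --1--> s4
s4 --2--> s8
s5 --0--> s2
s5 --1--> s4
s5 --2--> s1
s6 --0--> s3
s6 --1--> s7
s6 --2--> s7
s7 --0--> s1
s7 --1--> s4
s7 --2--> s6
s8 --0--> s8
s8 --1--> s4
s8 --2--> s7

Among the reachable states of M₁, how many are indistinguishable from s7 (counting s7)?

All states are reachable from the start state.
P0 = {s0,s3,s6,s8} | {s1,s2,s4,s5,s7}.
Refine {s1,s2,s4,s5,s7} on symbol 2: members go to different blocks, giving {s1,s2,s5} and {s4,s7}.
The partition is now stable with 3 blocks: {s0,s3,s6,s8} | {s1,s2,s5} | {s4,s7}.
The equivalence class containing s7 is {s4,s7}, of size 2.

2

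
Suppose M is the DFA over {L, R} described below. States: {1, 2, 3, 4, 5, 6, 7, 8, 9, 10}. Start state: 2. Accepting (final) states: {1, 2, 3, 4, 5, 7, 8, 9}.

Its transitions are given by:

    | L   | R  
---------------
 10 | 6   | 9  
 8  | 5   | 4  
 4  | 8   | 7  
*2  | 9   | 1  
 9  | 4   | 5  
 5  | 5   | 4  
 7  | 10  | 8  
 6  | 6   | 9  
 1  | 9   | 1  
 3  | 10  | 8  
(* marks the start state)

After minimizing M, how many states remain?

6

First remove the unreachable states {3}; 9 states remain.
Start with accepting vs non-accepting: {1,2,4,5,7,8,9} | {6,10}.
On input L, block {1,2,4,5,7,8,9} splits into {1,2,4,5,8,9} and {7}.
On input R, block {1,2,4,5,8,9} splits into {1,2,5,8,9} and {4}.
On input L, block {1,2,5,8,9} splits into {1,2,5,8} and {9}.
Refine {1,2,5,8} on symbol L: members go to different blocks, giving {1,2} and {5,8}.
The partition is now stable with 6 blocks: {1,2} | {6,10} | {7} | {4} | {9} | {5,8}.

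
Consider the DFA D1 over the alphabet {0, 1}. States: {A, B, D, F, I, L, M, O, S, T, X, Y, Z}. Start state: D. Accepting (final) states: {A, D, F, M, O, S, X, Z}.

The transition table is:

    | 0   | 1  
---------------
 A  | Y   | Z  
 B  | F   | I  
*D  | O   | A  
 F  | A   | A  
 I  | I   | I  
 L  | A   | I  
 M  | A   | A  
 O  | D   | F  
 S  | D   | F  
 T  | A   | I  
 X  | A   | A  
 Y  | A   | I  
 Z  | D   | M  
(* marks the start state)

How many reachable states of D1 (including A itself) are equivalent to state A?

First remove the unreachable states {B,L,S,T,X}; 8 states remain.
Start with accepting vs non-accepting: {A,D,F,M,O,Z} | {I,Y}.
Split {A,D,F,M,O,Z} by δ(·,0) → {D,F,M,O,Z} and {A}.
Split {D,F,M,O,Z} by δ(·,0) → {D,O,Z} and {F,M}.
On input 1, block {D,O,Z} splits into {O,Z} and {D}.
On input 0, block {I,Y} splits into {Y} and {I}.
The partition is now stable with 6 blocks: {O,Z} | {Y} | {A} | {F,M} | {D} | {I}.
The equivalence class containing A is {A}, of size 1.

1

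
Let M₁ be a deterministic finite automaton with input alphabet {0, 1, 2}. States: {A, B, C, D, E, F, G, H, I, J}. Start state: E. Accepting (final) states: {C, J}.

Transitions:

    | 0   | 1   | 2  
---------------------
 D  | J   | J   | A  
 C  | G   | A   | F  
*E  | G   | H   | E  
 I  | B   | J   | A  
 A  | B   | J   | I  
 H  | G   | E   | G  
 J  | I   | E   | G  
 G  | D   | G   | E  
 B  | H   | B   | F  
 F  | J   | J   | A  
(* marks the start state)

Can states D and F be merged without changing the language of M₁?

States {C} cannot be reached from the start state, so discard them.
Initial partition by acceptance: {J} | {A,B,D,E,F,G,H,I}.
Split {A,B,D,E,F,G,H,I} by δ(·,0) → {A,B,E,G,H,I} and {D,F}.
On input 0, block {A,B,E,G,H,I} splits into {A,B,E,H,I} and {G}.
Refine {A,B,E,H,I} on symbol 0: members go to different blocks, giving {A,B,I} and {E,H}.
On input 0, block {A,B,I} splits into {A,I} and {B}.
Refine {E,H} on symbol 2: members go to different blocks, giving {E} and {H}.
No further refinement is possible. Final partition (7 blocks): {J} | {A,I} | {D,F} | {G} | {E} | {B} | {H}.
D and F lie in the same block of the stable partition, so they are equivalent — no string distinguishes them.

Yes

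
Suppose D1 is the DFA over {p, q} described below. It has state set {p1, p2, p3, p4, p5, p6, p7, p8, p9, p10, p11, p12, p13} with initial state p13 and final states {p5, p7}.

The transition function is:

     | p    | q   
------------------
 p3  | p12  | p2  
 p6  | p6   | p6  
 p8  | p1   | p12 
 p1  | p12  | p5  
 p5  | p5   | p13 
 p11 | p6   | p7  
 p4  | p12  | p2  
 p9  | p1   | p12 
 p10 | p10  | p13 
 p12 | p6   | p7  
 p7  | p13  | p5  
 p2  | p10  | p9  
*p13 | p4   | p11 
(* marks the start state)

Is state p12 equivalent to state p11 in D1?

States {p3,p8} cannot be reached from the start state, so discard them.
P0 = {p5,p7} | {p1,p2,p4,p6,p9,p10,p11,p12,p13}.
Refine {p5,p7} on symbol p: members go to different blocks, giving {p5} and {p7}.
Refine {p1,p2,p4,p6,p9,p10,p11,p12,p13} on symbol q: members go to different blocks, giving {p2,p4,p6,p9,p10,p13} and {p11,p12} and {p1}.
On input p, block {p2,p4,p6,p9,p10,p13} splits into {p2,p6,p10,p13} and {p4} and {p9}.
Refine {p2,p6,p10,p13} on symbol p: members go to different blocks, giving {p2,p6,p10} and {p13}.
Split {p2,p6,p10} by δ(·,q) → {p2} and {p6} and {p10}.
Stable partition: {p5} | {p2} | {p7} | {p11,p12} | {p1} | {p4} | {p9} | {p13} | {p6} | {p10} — 10 equivalence classes.
p12 and p11 lie in the same block of the stable partition, so they are equivalent — no string distinguishes them.

Yes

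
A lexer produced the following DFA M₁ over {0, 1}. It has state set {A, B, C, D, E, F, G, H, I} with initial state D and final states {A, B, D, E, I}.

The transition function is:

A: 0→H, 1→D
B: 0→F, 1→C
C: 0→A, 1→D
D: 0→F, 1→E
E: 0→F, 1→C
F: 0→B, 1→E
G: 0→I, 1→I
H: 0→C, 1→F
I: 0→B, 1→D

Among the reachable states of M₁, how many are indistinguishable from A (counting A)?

1

First remove the unreachable states {G,I}; 7 states remain.
P0 = {A,B,D,E} | {C,F,H}.
Refine {A,B,D,E} on symbol 1: members go to different blocks, giving {A,D} and {B,E}.
Refine {A,D} on symbol 1: members go to different blocks, giving {A} and {D}.
Refine {C,F,H} on symbol 0: members go to different blocks, giving {C} and {F} and {H}.
The partition is now stable with 6 blocks: {A} | {C} | {B,E} | {D} | {F} | {H}.
State A belongs to the block {A}, which has 1 states.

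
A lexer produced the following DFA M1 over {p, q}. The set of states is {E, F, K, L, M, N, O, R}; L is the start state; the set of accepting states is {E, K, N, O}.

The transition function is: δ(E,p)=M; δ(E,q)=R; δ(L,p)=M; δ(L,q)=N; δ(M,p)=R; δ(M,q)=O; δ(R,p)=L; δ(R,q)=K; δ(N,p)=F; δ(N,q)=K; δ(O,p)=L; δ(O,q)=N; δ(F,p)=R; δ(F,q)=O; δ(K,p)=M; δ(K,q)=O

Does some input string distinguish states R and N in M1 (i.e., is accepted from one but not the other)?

Yes

Reachable states from the start: {F,K,L,M,N,O,R}. Unreachable: {E} — drop them.
P0 = {K,N,O} | {F,L,M,R}.
The partition is now stable with 2 blocks: {K,N,O} | {F,L,M,R}.
R and N end up in different blocks, so they are distinguishable. For instance, the string 'ε' is accepted from only N.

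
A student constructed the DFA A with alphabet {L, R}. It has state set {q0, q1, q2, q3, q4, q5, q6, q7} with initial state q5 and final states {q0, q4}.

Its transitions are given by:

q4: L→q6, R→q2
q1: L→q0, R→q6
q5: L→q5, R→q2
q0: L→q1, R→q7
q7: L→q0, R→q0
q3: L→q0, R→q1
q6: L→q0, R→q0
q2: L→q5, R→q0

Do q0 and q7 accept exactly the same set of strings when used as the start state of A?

No

First remove the unreachable states {q3,q4}; 6 states remain.
Start with accepting vs non-accepting: {q0} | {q1,q2,q5,q6,q7}.
Refine {q1,q2,q5,q6,q7} on symbol L: members go to different blocks, giving {q1,q6,q7} and {q2,q5}.
Refine {q1,q6,q7} on symbol R: members go to different blocks, giving {q6,q7} and {q1}.
On input R, block {q2,q5} splits into {q2} and {q5}.
Stable partition: {q0} | {q6,q7} | {q2} | {q1} | {q5} — 5 equivalence classes.
q0 and q7 end up in different blocks, so they are distinguishable. For instance, the string 'ε' is accepted from only q0.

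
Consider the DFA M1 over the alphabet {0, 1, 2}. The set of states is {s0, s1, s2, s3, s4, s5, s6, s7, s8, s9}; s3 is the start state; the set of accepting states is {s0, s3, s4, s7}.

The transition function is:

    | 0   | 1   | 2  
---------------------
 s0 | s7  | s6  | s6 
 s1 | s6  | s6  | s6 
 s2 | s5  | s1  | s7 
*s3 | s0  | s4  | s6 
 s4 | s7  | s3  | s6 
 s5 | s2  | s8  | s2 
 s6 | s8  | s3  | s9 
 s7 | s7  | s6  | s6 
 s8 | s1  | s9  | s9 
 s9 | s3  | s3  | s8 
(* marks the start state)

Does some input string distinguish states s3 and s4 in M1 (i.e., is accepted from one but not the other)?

No

First remove the unreachable states {s2,s5}; 8 states remain.
P0 = {s0,s3,s4,s7} | {s1,s6,s8,s9}.
On input 1, block {s0,s3,s4,s7} splits into {s0,s7} and {s3,s4}.
On input 0, block {s1,s6,s8,s9} splits into {s1,s6,s8} and {s9}.
Split {s1,s6,s8} by δ(·,1) → {s1} and {s6} and {s8}.
The partition is now stable with 6 blocks: {s0,s7} | {s1} | {s3,s4} | {s9} | {s6} | {s8}.
s3 and s4 lie in the same block of the stable partition, so they are equivalent — no string distinguishes them.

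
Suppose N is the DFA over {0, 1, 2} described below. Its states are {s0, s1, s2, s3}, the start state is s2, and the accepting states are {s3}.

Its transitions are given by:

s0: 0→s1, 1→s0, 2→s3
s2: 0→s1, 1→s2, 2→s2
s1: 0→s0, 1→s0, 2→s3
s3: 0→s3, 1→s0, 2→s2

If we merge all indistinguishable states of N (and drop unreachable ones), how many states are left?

P0 = {s3} | {s0,s1,s2}.
Refine {s0,s1,s2} on symbol 2: members go to different blocks, giving {s0,s1} and {s2}.
The partition is now stable with 3 blocks: {s3} | {s0,s1} | {s2}.

3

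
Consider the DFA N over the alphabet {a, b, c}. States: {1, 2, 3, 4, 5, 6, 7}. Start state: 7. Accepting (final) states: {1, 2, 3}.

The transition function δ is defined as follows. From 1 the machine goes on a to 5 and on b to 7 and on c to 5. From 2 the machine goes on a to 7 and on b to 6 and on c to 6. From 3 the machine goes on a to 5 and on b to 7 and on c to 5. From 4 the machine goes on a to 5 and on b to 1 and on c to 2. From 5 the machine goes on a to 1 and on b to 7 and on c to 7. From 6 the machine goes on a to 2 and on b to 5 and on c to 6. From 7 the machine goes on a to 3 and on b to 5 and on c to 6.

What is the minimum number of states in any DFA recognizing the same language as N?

States {4} cannot be reached from the start state, so discard them.
Start with accepting vs non-accepting: {1,2,3} | {5,6,7}.
Stable partition: {1,2,3} | {5,6,7} — 2 equivalence classes.

2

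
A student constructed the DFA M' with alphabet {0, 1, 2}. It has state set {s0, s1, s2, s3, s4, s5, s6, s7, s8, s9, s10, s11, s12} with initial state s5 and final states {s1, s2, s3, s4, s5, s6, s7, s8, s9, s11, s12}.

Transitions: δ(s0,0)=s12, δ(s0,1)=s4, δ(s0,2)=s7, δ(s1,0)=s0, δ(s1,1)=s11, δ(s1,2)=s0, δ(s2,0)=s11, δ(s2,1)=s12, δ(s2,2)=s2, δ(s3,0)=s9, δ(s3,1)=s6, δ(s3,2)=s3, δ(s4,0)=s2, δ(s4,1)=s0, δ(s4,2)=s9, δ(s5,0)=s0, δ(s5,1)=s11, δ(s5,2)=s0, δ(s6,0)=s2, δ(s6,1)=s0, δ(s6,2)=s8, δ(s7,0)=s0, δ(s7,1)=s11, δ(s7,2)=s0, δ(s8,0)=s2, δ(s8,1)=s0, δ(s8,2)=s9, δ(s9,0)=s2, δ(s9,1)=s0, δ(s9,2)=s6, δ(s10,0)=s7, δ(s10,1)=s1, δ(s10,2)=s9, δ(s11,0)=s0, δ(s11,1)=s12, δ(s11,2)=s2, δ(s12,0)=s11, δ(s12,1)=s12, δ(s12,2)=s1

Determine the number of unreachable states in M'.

No path from s5 leads to s3, s10; the other 11 states are all reachable.

2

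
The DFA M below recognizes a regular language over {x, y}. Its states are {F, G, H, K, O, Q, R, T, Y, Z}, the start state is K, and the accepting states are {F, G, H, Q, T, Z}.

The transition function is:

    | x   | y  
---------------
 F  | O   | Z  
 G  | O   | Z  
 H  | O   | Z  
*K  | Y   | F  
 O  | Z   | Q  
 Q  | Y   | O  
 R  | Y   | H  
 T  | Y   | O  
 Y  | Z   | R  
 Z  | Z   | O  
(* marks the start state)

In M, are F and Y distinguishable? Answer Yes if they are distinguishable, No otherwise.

Yes

First remove the unreachable states {G,T}; 8 states remain.
Start with accepting vs non-accepting: {F,H,Q,Z} | {K,O,R,Y}.
On input x, block {F,H,Q,Z} splits into {F,H,Q} and {Z}.
Refine {F,H,Q} on symbol y: members go to different blocks, giving {F,H} and {Q}.
Refine {K,O,R,Y} on symbol x: members go to different blocks, giving {K,R} and {O,Y}.
Refine {O,Y} on symbol y: members go to different blocks, giving {O} and {Y}.
The partition is now stable with 6 blocks: {F,H} | {K,R} | {Z} | {Q} | {O} | {Y}.
F and Y end up in different blocks, so they are distinguishable. For instance, the string 'ε' is accepted from only F.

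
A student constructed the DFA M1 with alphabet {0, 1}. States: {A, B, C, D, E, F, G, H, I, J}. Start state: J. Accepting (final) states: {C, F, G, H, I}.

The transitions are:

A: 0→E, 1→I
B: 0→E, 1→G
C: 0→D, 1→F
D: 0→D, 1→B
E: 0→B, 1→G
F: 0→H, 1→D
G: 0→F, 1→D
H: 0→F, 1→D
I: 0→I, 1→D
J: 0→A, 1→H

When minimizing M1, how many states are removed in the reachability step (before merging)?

1

Starting at J and following transitions, the reachable set is {A, B, D, E, F, G, H, I, J}. That leaves C unreachable — 1 in total.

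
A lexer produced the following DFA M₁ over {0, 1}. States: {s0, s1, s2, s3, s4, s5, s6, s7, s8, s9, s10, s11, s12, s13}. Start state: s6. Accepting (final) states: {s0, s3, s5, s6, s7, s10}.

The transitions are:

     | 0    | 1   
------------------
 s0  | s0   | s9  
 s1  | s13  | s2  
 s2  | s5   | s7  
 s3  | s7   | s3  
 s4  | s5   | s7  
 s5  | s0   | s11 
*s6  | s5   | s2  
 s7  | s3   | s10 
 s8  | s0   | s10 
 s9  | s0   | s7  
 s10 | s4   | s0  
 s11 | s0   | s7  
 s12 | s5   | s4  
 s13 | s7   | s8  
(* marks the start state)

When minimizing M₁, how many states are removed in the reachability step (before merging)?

4

Starting at s6 and following transitions, the reachable set is {s0, s2, s3, s4, s5, s6, s7, s9, s10, s11}. That leaves s1, s8, s12, s13 unreachable — 4 in total.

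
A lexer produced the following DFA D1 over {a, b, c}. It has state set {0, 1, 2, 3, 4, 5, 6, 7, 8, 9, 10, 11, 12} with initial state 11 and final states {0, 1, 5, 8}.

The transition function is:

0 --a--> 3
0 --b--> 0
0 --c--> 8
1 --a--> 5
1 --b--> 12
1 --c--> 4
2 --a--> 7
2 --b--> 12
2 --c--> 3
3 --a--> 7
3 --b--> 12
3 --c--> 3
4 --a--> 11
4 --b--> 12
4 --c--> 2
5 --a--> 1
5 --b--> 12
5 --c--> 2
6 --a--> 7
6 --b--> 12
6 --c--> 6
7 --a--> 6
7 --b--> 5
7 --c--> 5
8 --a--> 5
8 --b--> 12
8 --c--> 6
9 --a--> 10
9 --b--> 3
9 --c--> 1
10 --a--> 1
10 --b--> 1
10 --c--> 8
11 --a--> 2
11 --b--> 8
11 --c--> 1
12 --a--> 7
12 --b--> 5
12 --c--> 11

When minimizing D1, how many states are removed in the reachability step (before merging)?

No path from 11 leads to 0, 9, 10; the other 10 states are all reachable.

3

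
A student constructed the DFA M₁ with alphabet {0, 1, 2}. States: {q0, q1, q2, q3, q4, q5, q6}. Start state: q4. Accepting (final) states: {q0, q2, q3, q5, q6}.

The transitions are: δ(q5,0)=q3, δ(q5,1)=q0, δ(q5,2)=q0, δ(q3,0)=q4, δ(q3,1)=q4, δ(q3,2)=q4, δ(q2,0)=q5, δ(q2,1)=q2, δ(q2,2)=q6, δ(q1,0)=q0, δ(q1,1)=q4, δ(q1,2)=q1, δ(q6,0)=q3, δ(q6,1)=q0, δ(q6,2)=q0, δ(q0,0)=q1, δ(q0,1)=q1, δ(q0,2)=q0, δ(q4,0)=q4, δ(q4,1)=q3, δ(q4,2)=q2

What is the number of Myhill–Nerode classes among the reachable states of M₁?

6

Every state is reachable, so we keep all 7.
Start with accepting vs non-accepting: {q0,q2,q3,q5,q6} | {q1,q4}.
Refine {q0,q2,q3,q5,q6} on symbol 0: members go to different blocks, giving {q2,q5,q6} and {q0,q3}.
Refine {q2,q5,q6} on symbol 0: members go to different blocks, giving {q5,q6} and {q2}.
Split {q1,q4} by δ(·,0) → {q1} and {q4}.
Split {q0,q3} by δ(·,0) → {q0} and {q3}.
The partition is now stable with 6 blocks: {q5,q6} | {q1} | {q0} | {q2} | {q4} | {q3}.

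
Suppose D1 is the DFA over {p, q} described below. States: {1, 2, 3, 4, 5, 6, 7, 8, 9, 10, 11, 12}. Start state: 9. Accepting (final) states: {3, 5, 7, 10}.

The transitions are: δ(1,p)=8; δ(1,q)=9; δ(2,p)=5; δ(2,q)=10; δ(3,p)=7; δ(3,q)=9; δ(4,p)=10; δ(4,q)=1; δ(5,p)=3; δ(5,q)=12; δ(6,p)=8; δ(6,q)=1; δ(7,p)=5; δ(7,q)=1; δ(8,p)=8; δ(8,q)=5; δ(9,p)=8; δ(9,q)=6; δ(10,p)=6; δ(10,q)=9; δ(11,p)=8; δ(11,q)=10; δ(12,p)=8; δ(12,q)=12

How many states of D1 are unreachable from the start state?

4

BFS from 9 reaches {1, 3, 5, 6, 7, 8, 9, 12}; the 4 state(s) 2, 4, 10, 11 are never visited.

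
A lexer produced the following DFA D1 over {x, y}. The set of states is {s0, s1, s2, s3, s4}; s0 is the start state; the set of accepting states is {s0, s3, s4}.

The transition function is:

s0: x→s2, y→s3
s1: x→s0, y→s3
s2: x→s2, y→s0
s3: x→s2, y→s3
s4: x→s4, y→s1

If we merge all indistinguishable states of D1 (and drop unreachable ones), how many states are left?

States {s1,s4} cannot be reached from the start state, so discard them.
Start with accepting vs non-accepting: {s0,s3} | {s2}.
The partition is now stable with 2 blocks: {s0,s3} | {s2}.

2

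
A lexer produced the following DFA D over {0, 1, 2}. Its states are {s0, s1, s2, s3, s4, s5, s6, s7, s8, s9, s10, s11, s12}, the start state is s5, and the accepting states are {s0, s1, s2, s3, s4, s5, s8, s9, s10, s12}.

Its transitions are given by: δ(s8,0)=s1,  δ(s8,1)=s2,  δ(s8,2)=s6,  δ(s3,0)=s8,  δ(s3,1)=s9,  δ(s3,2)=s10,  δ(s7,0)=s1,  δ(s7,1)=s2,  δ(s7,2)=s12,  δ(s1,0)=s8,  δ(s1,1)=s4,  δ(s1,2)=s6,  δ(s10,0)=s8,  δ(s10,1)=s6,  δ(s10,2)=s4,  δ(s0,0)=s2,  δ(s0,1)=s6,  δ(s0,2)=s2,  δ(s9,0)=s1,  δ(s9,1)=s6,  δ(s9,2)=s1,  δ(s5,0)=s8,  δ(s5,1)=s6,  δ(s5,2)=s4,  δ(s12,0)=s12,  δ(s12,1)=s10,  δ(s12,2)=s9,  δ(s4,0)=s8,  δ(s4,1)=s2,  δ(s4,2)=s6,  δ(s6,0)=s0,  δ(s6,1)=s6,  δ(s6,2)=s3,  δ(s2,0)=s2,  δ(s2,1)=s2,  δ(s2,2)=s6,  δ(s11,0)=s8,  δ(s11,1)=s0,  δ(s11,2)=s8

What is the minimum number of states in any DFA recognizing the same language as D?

States {s7,s11,s12} cannot be reached from the start state, so discard them.
Initial partition by acceptance: {s0,s1,s2,s3,s4,s5,s8,s9,s10} | {s6}.
On input 1, block {s0,s1,s2,s3,s4,s5,s8,s9,s10} splits into {s1,s2,s3,s4,s8} and {s0,s5,s9,s10}.
On input 1, block {s1,s2,s3,s4,s8} splits into {s1,s2,s4,s8} and {s3}.
Stable partition: {s1,s2,s4,s8} | {s6} | {s0,s5,s9,s10} | {s3} — 4 equivalence classes.

4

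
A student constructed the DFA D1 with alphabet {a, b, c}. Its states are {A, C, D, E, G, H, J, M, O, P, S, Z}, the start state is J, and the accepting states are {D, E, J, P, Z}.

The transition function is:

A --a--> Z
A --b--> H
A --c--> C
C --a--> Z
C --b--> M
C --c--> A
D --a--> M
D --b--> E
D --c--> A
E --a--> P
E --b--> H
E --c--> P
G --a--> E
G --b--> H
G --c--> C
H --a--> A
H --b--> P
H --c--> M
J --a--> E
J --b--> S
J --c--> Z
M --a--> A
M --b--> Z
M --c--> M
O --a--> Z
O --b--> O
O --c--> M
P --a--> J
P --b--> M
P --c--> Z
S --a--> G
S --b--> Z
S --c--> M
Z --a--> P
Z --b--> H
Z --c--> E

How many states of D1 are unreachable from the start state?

2

BFS from J reaches {A, C, E, G, H, J, M, P, S, Z}; the 2 state(s) D, O are never visited.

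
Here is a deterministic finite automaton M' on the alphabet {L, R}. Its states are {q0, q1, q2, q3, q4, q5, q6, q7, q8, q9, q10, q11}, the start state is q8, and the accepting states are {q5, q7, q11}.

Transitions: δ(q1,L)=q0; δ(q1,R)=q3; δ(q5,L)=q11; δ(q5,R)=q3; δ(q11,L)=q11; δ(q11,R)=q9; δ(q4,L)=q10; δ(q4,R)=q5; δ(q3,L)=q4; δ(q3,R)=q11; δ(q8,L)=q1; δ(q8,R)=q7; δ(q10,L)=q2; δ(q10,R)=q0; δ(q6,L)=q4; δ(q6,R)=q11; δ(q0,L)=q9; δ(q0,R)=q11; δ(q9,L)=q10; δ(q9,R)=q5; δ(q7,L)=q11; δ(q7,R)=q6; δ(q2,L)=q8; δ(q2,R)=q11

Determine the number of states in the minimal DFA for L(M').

P0 = {q5,q7,q11} | {q0,q1,q2,q3,q4,q6,q8,q9,q10}.
On input R, block {q0,q1,q2,q3,q4,q6,q8,q9,q10} splits into {q0,q2,q3,q4,q6,q8,q9} and {q1,q10}.
Refine {q0,q2,q3,q4,q6,q8,q9} on symbol L: members go to different blocks, giving {q0,q2,q3,q6} and {q4,q8,q9}.
On input R, block {q5,q7,q11} splits into {q5,q7} and {q11}.
The partition is now stable with 5 blocks: {q5,q7} | {q0,q2,q3,q6} | {q1,q10} | {q4,q8,q9} | {q11}.

5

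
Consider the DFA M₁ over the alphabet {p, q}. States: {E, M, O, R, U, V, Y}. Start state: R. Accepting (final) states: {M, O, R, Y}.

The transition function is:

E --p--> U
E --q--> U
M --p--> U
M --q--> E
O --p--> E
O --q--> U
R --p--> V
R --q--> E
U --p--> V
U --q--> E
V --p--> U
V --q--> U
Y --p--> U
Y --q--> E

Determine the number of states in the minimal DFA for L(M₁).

2

First remove the unreachable states {M,O,Y}; 4 states remain.
Start with accepting vs non-accepting: {R} | {E,U,V}.
The partition is now stable with 2 blocks: {R} | {E,U,V}.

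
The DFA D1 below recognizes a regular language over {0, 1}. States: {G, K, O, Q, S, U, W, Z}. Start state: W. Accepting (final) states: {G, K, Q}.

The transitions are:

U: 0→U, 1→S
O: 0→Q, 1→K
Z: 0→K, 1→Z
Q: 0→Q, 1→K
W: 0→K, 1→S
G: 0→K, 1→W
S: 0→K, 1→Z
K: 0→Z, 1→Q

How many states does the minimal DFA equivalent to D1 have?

3

Reachable states from the start: {K,Q,S,W,Z}. Unreachable: {G,O,U} — drop them.
P0 = {K,Q} | {S,W,Z}.
Split {K,Q} by δ(·,0) → {K} and {Q}.
Stable partition: {K} | {S,W,Z} | {Q} — 3 equivalence classes.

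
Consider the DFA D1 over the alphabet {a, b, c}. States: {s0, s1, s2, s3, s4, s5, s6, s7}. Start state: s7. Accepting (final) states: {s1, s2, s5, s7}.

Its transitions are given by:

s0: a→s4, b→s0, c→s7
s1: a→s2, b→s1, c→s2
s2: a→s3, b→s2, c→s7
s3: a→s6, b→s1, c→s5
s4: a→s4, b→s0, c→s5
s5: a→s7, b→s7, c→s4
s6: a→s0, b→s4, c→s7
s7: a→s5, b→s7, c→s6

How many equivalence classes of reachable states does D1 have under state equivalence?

First remove the unreachable states {s1,s2,s3}; 5 states remain.
P0 = {s5,s7} | {s0,s4,s6}.
The partition is now stable with 2 blocks: {s5,s7} | {s0,s4,s6}.

2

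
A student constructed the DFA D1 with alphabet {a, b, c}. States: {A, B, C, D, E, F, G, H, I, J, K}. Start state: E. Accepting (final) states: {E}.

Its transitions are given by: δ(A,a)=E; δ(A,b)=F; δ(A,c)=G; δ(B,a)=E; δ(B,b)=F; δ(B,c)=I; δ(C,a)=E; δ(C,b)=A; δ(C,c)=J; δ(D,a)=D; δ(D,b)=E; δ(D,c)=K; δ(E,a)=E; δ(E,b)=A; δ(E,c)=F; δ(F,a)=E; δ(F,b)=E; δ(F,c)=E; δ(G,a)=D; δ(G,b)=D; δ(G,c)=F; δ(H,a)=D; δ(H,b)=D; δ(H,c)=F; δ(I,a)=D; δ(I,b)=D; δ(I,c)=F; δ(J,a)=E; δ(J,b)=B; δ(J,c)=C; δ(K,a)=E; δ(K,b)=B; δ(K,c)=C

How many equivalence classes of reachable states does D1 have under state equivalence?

States {H} cannot be reached from the start state, so discard them.
Start with accepting vs non-accepting: {E} | {A,B,C,D,F,G,I,J,K}.
On input a, block {A,B,C,D,F,G,I,J,K} splits into {A,B,C,F,J,K} and {D,G,I}.
Split {A,B,C,F,J,K} by δ(·,b) → {A,B,C,J,K} and {F}.
On input b, block {A,B,C,J,K} splits into {C,J,K} and {A,B}.
Split {D,G,I} by δ(·,b) → {G,I} and {D}.
Stable partition: {E} | {C,J,K} | {G,I} | {F} | {A,B} | {D} — 6 equivalence classes.

6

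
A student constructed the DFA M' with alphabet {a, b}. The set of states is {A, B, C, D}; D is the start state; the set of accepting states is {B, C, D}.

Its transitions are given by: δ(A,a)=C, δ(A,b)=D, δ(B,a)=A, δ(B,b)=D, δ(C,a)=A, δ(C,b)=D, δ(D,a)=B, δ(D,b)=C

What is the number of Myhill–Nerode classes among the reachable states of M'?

3

Every state is reachable, so we keep all 4.
Initial partition by acceptance: {B,C,D} | {A}.
Refine {B,C,D} on symbol a: members go to different blocks, giving {B,C} and {D}.
Stable partition: {B,C} | {A} | {D} — 3 equivalence classes.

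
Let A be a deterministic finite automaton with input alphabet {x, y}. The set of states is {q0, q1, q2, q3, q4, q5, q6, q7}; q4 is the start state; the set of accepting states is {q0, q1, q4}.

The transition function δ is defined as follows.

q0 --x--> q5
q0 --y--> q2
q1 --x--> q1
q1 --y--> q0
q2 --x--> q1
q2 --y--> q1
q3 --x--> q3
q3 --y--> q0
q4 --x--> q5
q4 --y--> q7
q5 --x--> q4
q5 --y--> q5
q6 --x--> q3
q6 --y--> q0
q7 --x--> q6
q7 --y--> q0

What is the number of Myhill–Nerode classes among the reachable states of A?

6

All states are reachable from the start state.
Start with accepting vs non-accepting: {q0,q1,q4} | {q2,q3,q5,q6,q7}.
On input x, block {q0,q1,q4} splits into {q0,q4} and {q1}.
Split {q2,q3,q5,q6,q7} by δ(·,x) → {q3,q6,q7} and {q2} and {q5}.
On input y, block {q0,q4} splits into {q0} and {q4}.
The partition is now stable with 6 blocks: {q0} | {q3,q6,q7} | {q1} | {q2} | {q5} | {q4}.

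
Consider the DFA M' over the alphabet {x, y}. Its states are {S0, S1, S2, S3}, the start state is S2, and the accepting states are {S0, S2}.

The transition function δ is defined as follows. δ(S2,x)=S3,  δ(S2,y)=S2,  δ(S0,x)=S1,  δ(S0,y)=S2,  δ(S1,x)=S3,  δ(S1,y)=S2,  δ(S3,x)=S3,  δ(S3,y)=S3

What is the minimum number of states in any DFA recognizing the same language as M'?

States {S0,S1} cannot be reached from the start state, so discard them.
P0 = {S2} | {S3}.
Stable partition: {S2} | {S3} — 2 equivalence classes.

2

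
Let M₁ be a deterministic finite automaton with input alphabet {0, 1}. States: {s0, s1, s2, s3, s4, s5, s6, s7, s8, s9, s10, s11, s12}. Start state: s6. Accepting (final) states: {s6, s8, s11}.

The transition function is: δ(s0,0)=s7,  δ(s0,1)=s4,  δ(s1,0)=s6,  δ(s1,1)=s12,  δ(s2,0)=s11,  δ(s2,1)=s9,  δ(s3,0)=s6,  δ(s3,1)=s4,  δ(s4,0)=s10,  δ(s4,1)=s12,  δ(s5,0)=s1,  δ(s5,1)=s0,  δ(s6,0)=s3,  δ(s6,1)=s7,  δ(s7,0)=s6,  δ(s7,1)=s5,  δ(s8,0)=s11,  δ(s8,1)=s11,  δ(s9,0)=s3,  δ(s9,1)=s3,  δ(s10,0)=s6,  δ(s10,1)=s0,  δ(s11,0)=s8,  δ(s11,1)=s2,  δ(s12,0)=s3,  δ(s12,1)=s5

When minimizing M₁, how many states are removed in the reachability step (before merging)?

4

BFS from s6 reaches {s0, s1, s3, s4, s5, s6, s7, s10, s12}; the 4 state(s) s2, s8, s9, s11 are never visited.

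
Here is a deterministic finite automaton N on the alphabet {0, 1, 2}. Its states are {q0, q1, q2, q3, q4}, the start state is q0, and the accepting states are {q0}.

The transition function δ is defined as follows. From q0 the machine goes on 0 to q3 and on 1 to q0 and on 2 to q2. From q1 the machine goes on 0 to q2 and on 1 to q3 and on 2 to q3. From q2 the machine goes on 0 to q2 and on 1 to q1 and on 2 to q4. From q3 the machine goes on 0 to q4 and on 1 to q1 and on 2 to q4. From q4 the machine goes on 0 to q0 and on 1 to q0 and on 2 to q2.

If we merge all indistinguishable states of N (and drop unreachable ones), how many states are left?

5

All states are reachable from the start state.
Start with accepting vs non-accepting: {q0} | {q1,q2,q3,q4}.
On input 0, block {q1,q2,q3,q4} splits into {q1,q2,q3} and {q4}.
Split {q1,q2,q3} by δ(·,0) → {q1,q2} and {q3}.
On input 1, block {q1,q2} splits into {q1} and {q2}.
The partition is now stable with 5 blocks: {q0} | {q1} | {q4} | {q3} | {q2}.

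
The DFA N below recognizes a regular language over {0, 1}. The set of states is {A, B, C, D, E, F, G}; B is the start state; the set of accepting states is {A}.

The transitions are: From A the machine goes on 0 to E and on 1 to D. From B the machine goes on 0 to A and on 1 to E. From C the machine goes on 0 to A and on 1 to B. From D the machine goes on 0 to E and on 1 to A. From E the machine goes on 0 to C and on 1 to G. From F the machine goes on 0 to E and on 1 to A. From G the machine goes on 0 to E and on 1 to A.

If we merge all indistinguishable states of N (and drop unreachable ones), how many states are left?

Reachable states from the start: {A,B,C,D,E,G}. Unreachable: {F} — drop them.
Start with accepting vs non-accepting: {A} | {B,C,D,E,G}.
Refine {B,C,D,E,G} on symbol 0: members go to different blocks, giving {D,E,G} and {B,C}.
On input 0, block {D,E,G} splits into {D,G} and {E}.
On input 1, block {B,C} splits into {B} and {C}.
Stable partition: {A} | {D,G} | {B} | {E} | {C} — 5 equivalence classes.

5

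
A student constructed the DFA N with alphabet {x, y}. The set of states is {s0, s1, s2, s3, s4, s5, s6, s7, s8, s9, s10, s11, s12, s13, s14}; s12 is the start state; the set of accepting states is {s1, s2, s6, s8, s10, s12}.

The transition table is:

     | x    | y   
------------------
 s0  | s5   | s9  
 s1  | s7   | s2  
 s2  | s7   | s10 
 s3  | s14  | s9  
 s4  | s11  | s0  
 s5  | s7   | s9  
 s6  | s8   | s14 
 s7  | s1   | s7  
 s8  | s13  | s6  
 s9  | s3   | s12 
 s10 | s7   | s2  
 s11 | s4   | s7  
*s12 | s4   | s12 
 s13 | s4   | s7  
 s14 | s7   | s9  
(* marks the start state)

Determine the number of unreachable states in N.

BFS from s12 reaches {s0, s1, s2, s3, s4, s5, s7, s9, s10, s11, s12, s14}; the 3 state(s) s6, s8, s13 are never visited.

3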